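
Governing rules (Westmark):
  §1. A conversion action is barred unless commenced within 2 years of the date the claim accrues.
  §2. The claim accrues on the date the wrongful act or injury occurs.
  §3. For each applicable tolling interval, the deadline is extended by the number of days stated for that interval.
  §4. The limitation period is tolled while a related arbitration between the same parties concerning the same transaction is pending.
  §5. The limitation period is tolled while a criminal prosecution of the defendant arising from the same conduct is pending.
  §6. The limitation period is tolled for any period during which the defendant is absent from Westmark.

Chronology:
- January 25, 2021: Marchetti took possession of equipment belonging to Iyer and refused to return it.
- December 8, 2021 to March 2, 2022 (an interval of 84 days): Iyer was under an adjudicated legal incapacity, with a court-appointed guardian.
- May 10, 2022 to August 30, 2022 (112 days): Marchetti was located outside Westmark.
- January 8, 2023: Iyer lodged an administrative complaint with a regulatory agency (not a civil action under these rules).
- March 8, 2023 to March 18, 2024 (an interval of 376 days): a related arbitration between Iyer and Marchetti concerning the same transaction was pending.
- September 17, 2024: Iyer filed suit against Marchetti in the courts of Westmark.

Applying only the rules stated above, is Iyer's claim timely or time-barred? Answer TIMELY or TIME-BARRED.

The limitation period began to run on January 25, 2021.
The untolled deadline — 2 years after January 25, 2021 — is January 25, 2023.
The defendant's absence from the jurisdiction from May 10, 2022 to August 30, 2022 tolled the period for 112 days, extending the deadline to May 17, 2023.
The pending related arbitration from March 8, 2023 to March 18, 2024 tolled the period for 376 days, extending the deadline to May 27, 2024.
No stated provision tolls the period for the plaintiff's incapacity, so the interval from December 8, 2021 to March 2, 2022 has no effect on the deadline.
Nothing else in the chronology tolls or restarts the period.
Iyer filed on September 17, 2024, after the May 27, 2024 deadline, so the action is time-barred.

TIME-BARRED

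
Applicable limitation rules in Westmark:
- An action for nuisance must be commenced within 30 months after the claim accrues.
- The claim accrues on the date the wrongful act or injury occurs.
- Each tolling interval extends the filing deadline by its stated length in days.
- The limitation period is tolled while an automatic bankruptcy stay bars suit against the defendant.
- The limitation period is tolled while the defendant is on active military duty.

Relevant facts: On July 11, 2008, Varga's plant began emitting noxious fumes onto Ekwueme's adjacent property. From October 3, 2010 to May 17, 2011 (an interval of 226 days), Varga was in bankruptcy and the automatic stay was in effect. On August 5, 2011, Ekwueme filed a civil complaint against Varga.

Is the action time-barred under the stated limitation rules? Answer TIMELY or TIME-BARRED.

The claim accrued on July 11, 2008, the date of the act.
The untolled deadline — 30 months after July 11, 2008 — is January 11, 2011.
The automatic bankruptcy stay from October 3, 2010 to May 17, 2011 tolled the period for 226 days, extending the deadline to August 25, 2011.
The August 5, 2011 filing precedes the August 25, 2011 deadline; the claim is timely.

TIMELY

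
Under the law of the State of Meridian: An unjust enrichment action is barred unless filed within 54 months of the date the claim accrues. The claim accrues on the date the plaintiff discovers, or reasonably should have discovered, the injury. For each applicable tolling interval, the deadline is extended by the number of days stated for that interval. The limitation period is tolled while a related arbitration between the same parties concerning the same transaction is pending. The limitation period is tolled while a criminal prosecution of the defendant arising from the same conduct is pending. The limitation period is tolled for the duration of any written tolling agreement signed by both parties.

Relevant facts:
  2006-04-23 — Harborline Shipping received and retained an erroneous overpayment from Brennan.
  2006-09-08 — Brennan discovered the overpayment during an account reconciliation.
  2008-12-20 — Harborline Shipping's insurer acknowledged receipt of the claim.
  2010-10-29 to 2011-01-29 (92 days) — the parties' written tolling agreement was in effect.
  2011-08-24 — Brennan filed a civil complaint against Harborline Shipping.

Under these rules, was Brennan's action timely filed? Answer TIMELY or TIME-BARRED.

TIME-BARRED

The claim did not accrue until Brennan discovered the injury on 2006-09-08; the 2006-04-23 act date does not start the clock under the stated rule.
54 months from 2006-09-08 is 2011-03-08.
The period was tolled for 92 days by the written tolling agreement (2010-10-29 to 2011-01-29), pushing the deadline to 2011-06-08.
None of the other events listed affects the running of the period under the stated rules.
Brennan filed on 2011-08-24, after the 2011-06-08 deadline, so the action is time-barred.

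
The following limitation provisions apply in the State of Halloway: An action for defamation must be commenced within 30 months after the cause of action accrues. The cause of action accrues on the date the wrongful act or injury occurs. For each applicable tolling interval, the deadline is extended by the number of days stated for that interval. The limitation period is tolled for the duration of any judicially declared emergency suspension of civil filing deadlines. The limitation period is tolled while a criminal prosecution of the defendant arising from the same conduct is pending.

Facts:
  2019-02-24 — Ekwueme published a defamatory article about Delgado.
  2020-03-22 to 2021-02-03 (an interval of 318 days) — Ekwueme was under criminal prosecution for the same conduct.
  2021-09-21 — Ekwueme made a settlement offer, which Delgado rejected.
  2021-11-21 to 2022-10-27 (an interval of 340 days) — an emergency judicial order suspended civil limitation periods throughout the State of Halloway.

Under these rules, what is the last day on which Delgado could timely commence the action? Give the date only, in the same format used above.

2023-06-13

The claim accrued on 2019-02-24, when the wrongful act occurred.
The untolled deadline — 30 months after 2019-02-24 — is 2021-08-24.
The pending criminal prosecution from 2020-03-22 to 2021-02-03 tolled the period for 318 days, extending the deadline to 2022-07-08.
Because the emergency suspension of filing deadlines ran from 2021-11-21 to 2022-10-27, the deadline is extended by 340 days to 2023-06-13.
Nothing else in the chronology tolls or restarts the period.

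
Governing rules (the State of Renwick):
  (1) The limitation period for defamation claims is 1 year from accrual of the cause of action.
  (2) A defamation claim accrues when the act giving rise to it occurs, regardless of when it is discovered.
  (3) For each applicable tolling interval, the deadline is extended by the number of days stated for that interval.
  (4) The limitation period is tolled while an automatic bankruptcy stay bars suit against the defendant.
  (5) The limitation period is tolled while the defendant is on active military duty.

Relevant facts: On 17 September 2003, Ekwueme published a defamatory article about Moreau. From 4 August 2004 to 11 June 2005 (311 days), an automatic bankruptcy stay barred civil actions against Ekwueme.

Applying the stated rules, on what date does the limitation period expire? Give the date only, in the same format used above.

25 July 2005

The limitation period began to run on 17 September 2003.
1 year from 17 September 2003 is 17 September 2004.
The period was tolled for 311 days by the automatic bankruptcy stay (4 August 2004 to 11 June 2005), pushing the deadline to 25 July 2005.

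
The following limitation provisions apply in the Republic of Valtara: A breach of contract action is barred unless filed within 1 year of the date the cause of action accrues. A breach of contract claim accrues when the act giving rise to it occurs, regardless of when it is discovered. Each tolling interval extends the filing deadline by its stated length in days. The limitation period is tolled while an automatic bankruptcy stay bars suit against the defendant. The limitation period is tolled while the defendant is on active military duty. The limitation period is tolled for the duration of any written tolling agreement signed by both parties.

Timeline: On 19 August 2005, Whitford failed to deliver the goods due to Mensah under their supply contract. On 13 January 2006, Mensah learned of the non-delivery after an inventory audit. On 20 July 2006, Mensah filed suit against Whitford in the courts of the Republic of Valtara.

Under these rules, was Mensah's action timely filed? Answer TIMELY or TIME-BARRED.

TIMELY

Accrual is governed by the date of the act, so the period began to run on 19 August 2005; the later discovery on 13 January 2006 is irrelevant under the stated rule.
The untolled deadline — 1 year after 19 August 2005 — is 19 August 2006.
Filing on 20 July 2006 beat the 19 August 2006 deadline — the action is timely.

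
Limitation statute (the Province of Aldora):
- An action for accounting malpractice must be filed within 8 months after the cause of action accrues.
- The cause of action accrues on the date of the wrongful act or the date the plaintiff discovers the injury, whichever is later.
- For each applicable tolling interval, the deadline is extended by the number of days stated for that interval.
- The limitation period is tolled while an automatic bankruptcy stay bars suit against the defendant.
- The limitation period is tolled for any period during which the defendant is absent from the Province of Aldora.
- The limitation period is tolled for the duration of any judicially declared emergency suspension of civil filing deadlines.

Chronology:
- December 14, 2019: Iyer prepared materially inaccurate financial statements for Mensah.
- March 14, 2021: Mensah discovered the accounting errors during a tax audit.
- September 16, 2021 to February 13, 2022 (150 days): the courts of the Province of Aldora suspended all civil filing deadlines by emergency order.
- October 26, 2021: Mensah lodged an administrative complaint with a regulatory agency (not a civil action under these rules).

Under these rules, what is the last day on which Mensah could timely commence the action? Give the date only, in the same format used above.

April 13, 2022

Because discovery on March 14, 2021 post-dates the December 14, 2019 act, accrual under the later-of rule falls on March 14, 2021.
8 months from March 14, 2021 is November 14, 2021.
The emergency suspension of filing deadlines from September 16, 2021 to February 13, 2022 tolled the period for 150 days, extending the deadline to April 13, 2022.
None of the other events listed affects the running of the period under the stated rules.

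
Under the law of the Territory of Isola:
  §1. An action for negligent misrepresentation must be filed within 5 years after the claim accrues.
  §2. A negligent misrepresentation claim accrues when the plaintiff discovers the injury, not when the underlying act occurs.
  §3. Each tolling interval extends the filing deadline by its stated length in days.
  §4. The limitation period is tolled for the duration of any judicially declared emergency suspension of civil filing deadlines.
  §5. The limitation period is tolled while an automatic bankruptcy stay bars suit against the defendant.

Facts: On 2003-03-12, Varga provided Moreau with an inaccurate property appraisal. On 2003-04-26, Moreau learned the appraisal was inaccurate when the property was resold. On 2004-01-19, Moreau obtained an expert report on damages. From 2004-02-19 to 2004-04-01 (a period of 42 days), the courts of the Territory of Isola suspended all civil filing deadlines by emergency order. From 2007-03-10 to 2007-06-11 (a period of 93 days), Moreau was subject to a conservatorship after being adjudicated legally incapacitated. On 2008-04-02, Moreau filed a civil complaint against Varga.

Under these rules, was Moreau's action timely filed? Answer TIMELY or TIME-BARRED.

Accrual is tied to discovery, so the period began on 2003-04-26 rather than on 2003-03-12 when the act occurred.
5 years from 2003-04-26 is 2008-04-26.
Because the emergency suspension of filing deadlines ran from 2004-02-19 to 2004-04-01, the deadline is extended by 42 days to 2008-06-07.
Although the plaintiff's incapacity ran from 2007-03-10 to 2007-06-11, the stated rules do not make that a tolling event, so it is disregarded.
Nothing else in the chronology tolls or restarts the period.
Filing on 2008-04-02 beat the 2008-06-07 deadline — the action is timely.

TIMELY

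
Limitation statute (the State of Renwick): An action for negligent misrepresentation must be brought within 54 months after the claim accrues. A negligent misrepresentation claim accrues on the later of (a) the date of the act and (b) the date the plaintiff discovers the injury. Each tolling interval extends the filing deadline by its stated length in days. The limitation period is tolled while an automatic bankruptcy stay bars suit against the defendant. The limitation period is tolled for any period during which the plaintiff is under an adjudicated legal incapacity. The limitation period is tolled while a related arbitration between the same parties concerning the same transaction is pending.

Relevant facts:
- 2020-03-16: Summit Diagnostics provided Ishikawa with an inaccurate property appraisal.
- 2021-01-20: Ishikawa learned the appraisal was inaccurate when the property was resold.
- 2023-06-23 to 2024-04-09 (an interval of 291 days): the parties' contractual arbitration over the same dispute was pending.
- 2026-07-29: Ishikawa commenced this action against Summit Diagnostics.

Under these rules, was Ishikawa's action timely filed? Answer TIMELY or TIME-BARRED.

TIME-BARRED

Taking the later of the act (2020-03-16) and discovery (2021-01-20), the claim accrued on 2021-01-20.
54 months from 2021-01-20 is 2025-07-20.
The pending related arbitration from 2023-06-23 to 2024-04-09 tolled the period for 291 days, extending the deadline to 2026-05-07.
Ishikawa filed on 2026-07-29, after the 2026-05-07 deadline, so the action is time-barred.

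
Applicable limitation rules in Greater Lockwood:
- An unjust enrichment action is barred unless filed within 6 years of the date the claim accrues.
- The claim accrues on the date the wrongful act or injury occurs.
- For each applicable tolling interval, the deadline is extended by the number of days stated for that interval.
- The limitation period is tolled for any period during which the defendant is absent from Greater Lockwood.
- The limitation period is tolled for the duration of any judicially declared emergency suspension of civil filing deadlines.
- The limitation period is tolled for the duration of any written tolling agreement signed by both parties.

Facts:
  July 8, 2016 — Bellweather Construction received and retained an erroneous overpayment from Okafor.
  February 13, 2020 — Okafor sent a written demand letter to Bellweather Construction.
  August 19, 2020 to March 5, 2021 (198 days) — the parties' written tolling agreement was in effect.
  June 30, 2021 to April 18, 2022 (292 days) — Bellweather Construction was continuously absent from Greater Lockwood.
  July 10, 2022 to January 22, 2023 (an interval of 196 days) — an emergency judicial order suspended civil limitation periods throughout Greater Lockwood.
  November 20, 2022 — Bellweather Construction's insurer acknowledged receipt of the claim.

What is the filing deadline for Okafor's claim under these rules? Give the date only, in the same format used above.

May 24, 2024

The limitation period began to run on July 8, 2016.
6 years from July 8, 2016 is July 8, 2022.
Because the written tolling agreement ran from August 19, 2020 to March 5, 2021, the deadline is extended by 198 days to January 22, 2023.
The defendant's absence from the jurisdiction from June 30, 2021 to April 18, 2022 tolled the period for 292 days, extending the deadline to November 10, 2023.
Because the emergency suspension of filing deadlines ran from July 10, 2022 to January 22, 2023, the deadline is extended by 196 days to May 24, 2024.
None of the other events listed affects the running of the period under the stated rules.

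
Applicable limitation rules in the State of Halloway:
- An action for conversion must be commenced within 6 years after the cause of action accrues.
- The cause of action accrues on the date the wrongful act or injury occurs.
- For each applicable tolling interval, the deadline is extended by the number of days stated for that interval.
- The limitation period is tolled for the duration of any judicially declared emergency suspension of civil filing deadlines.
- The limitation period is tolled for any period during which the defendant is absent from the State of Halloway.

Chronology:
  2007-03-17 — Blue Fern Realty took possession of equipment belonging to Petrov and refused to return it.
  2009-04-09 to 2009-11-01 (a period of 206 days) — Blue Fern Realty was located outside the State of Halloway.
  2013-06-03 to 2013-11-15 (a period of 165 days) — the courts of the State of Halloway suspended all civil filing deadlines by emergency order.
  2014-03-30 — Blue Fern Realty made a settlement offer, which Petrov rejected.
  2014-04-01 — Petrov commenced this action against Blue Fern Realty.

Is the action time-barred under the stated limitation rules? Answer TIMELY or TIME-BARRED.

The claim accrued on 2007-03-17, when the wrongful act occurred.
Adding the 6 years base period to 2007-03-17 gives a deadline of 2013-03-17, before any tolling.
The period was tolled for 206 days by the defendant's absence from the jurisdiction (2009-04-09 to 2009-11-01), pushing the deadline to 2013-10-09.
The emergency suspension of filing deadlines from 2013-06-03 to 2013-11-15 tolled the period for 165 days, extending the deadline to 2014-03-23.
None of the other events listed affects the running of the period under the stated rules.
The 2014-04-01 filing falls after the 2014-03-23 deadline; the claim is time-barred.

TIME-BARRED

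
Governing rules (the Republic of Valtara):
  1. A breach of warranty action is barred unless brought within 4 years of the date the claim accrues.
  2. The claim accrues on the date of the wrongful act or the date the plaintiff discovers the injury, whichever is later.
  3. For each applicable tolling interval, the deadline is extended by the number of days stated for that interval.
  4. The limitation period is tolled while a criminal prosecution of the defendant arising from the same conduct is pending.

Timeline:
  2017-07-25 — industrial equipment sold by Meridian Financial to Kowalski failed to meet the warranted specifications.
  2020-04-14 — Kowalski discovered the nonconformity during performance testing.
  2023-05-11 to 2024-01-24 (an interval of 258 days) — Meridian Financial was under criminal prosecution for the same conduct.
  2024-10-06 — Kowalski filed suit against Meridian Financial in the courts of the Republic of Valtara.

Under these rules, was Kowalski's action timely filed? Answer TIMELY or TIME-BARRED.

Taking the later of the act (2017-07-25) and discovery (2020-04-14), the claim accrued on 2020-04-14.
Adding the 4 years base period to 2020-04-14 gives a deadline of 2024-04-14, before any tolling.
The pending criminal prosecution from 2023-05-11 to 2024-01-24 tolled the period for 258 days, extending the deadline to 2024-12-28.
Filing on 2024-10-06 beat the 2024-12-28 deadline — the action is timely.

TIMELY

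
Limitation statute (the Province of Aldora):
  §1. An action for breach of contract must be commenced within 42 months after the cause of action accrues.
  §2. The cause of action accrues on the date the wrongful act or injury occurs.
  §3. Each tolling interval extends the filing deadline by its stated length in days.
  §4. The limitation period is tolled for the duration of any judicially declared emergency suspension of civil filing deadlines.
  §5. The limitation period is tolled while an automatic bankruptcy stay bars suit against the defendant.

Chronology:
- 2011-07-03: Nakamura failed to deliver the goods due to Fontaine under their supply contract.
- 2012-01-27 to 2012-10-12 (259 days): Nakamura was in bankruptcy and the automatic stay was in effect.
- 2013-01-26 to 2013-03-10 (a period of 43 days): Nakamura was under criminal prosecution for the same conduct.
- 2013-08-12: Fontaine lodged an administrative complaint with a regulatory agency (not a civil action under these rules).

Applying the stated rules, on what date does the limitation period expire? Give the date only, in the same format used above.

2015-09-19

The claim accrued on 2011-07-03, when the wrongful act occurred.
The untolled deadline — 42 months after 2011-07-03 — is 2015-01-03.
The period was tolled for 259 days by the automatic bankruptcy stay (2012-01-27 to 2012-10-12), pushing the deadline to 2015-09-19.
Although a criminal prosecution ran from 2013-01-26 to 2013-03-10, the stated rules do not make that a tolling event, so it is disregarded.
None of the other events listed affects the running of the period under the stated rules.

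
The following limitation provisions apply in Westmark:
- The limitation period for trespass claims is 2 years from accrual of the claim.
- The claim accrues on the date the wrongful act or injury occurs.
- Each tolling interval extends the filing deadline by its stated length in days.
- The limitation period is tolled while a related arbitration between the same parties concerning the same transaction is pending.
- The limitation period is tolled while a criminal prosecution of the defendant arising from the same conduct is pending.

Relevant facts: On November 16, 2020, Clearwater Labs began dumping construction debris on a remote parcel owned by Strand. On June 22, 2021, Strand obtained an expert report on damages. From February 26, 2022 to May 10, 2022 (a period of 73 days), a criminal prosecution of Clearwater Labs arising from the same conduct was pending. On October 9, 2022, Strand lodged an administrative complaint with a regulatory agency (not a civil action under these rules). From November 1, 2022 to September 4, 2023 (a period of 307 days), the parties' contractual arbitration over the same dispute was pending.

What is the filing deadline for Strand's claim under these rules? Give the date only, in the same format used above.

December 1, 2023

The claim accrued on November 16, 2020, when the wrongful act occurred.
The untolled deadline — 2 years after November 16, 2020 — is November 16, 2022.
The period was tolled for 73 days by the pending criminal prosecution (February 26, 2022 to May 10, 2022), pushing the deadline to January 28, 2023.
The pending related arbitration from November 1, 2022 to September 4, 2023 tolled the period for 307 days, extending the deadline to December 1, 2023.
The other events in the timeline have no effect on the limitation period under the stated rules.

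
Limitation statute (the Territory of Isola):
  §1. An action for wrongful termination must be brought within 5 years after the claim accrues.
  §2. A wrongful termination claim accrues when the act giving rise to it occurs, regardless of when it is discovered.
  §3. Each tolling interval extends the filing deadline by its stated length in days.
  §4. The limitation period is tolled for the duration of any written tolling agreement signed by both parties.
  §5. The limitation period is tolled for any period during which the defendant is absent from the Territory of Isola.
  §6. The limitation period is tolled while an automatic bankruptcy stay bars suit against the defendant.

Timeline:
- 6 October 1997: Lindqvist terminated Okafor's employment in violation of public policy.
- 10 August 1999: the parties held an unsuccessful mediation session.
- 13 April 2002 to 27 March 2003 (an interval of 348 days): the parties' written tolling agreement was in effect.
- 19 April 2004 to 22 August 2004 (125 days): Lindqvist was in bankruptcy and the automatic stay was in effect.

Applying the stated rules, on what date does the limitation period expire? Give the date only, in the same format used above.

The limitation period began to run on 6 October 1997.
The untolled deadline — 5 years after 6 October 1997 — is 6 October 2002.
The period was tolled for 348 days by the written tolling agreement (13 April 2002 to 27 March 2003), pushing the deadline to 19 September 2003.
The automatic bankruptcy stay starting 19 April 2004 came too late — the period had run on 19 September 2003 — and so does not extend the deadline.
None of the other events listed affects the running of the period under the stated rules.

19 September 2003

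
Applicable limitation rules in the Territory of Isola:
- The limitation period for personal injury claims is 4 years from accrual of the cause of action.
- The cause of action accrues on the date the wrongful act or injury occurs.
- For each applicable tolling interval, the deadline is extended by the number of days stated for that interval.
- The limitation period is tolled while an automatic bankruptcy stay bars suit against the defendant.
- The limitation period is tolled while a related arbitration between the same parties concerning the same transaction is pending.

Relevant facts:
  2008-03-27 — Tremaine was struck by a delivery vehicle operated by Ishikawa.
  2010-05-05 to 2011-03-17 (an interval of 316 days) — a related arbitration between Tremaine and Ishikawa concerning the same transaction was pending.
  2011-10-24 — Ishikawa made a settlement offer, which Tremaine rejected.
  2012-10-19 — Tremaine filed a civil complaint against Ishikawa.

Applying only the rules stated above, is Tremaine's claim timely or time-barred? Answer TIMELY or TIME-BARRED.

The limitation period began to run on 2008-03-27.
4 years from 2008-03-27 is 2012-03-27.
Because the pending related arbitration ran from 2010-05-05 to 2011-03-17, the deadline is extended by 316 days to 2013-02-06.
Nothing else in the chronology tolls or restarts the period.
Filing on 2012-10-19 beat the 2013-02-06 deadline — the action is timely.

TIMELY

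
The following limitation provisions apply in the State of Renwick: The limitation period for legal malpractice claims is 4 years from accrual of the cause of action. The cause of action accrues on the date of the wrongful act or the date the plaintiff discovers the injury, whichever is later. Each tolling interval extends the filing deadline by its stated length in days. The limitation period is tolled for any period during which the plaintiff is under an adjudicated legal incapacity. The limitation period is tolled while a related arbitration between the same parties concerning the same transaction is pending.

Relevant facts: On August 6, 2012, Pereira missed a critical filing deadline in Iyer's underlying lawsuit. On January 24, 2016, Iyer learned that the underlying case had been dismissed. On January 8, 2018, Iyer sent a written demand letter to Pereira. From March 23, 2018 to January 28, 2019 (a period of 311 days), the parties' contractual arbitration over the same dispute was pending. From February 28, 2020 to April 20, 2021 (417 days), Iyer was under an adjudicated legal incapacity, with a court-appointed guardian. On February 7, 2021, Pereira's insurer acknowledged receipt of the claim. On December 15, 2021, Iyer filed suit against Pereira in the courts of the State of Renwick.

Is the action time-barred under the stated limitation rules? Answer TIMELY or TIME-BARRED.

TIMELY

The claim accrued on January 24, 2016 — the later of the August 6, 2012 act and the January 24, 2016 discovery.
The untolled deadline — 4 years after January 24, 2016 — is January 24, 2020.
Because the pending related arbitration ran from March 23, 2018 to January 28, 2019, the deadline is extended by 311 days to November 30, 2020.
The period was tolled for 417 days by the plaintiff's legal incapacity (February 28, 2020 to April 20, 2021), pushing the deadline to January 21, 2022.
Nothing else in the chronology tolls or restarts the period.
The December 15, 2021 filing precedes the January 21, 2022 deadline; the claim is timely.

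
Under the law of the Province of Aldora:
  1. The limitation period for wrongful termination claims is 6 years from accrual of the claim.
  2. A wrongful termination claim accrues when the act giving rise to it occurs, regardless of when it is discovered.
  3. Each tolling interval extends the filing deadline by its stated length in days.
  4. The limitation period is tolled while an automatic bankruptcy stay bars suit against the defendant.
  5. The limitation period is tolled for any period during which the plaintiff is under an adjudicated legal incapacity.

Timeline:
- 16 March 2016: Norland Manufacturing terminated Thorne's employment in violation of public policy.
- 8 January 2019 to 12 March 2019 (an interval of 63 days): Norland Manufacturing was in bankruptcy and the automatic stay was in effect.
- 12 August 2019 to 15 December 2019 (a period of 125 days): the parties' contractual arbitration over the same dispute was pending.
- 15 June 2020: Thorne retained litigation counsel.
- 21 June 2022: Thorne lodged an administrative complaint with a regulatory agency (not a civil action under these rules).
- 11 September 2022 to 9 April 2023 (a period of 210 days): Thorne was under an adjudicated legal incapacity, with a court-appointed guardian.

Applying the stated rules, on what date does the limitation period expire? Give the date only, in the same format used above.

18 May 2022

The limitation period began to run on 16 March 2016.
Adding the 6 years base period to 16 March 2016 gives a deadline of 16 March 2022, before any tolling.
The period was tolled for 63 days by the automatic bankruptcy stay (8 January 2019 to 12 March 2019), pushing the deadline to 18 May 2022.
By the time the plaintiff's legal incapacity began on 11 September 2022, the limitation period had already expired on 18 May 2022; that interval cannot revive it.
The pending related arbitration from 12 August 2019 to 15 December 2019 does not toll the period, because no stated rule makes a pending arbitration a tolling event.
The other events in the timeline have no effect on the limitation period under the stated rules.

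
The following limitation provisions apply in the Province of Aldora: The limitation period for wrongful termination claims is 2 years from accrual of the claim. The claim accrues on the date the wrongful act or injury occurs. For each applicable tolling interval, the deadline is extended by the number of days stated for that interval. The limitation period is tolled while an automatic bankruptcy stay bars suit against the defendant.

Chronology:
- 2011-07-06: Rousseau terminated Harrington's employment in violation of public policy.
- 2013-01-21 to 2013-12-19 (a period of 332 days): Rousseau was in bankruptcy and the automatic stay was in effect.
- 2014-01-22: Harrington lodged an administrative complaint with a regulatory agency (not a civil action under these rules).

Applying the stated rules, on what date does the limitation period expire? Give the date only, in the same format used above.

2014-06-03

The limitation period began to run on 2011-07-06.
2 years from 2011-07-06 is 2013-07-06.
The automatic bankruptcy stay from 2013-01-21 to 2013-12-19 tolled the period for 332 days, extending the deadline to 2014-06-03.
The other events in the timeline have no effect on the limitation period under the stated rules.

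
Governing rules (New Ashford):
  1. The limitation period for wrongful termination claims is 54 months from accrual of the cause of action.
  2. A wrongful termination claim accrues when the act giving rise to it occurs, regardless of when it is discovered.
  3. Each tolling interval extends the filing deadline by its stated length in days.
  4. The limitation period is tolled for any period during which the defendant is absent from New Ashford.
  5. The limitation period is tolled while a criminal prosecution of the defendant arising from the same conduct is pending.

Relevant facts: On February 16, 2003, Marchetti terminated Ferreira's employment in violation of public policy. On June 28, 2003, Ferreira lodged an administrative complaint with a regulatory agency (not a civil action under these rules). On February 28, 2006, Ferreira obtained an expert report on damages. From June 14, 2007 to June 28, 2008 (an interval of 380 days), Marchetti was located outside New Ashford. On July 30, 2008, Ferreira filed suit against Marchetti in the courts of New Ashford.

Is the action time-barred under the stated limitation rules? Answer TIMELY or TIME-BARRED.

The limitation period began to run on February 16, 2003.
54 months from February 16, 2003 is August 16, 2007.
The defendant's absence from the jurisdiction from June 14, 2007 to June 28, 2008 tolled the period for 380 days, extending the deadline to August 30, 2008.
Nothing else in the chronology tolls or restarts the period.
The July 30, 2008 filing precedes the August 30, 2008 deadline; the claim is timely.

TIMELY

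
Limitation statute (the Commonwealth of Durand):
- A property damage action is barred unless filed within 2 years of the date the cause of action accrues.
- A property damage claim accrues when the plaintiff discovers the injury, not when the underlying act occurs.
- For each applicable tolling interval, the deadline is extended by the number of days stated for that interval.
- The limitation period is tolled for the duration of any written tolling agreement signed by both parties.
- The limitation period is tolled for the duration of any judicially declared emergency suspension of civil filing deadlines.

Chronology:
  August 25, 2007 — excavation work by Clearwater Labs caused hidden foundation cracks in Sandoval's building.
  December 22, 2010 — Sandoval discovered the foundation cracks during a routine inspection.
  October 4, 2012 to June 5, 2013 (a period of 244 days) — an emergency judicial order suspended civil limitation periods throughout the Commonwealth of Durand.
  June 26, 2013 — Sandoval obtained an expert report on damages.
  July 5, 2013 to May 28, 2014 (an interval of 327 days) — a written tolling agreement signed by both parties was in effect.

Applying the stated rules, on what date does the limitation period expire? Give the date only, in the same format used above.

July 16, 2014

Accrual is tied to discovery, so the period began on December 22, 2010 rather than on August 25, 2007 when the act occurred.
2 years from December 22, 2010 is December 22, 2012.
Because the emergency suspension of filing deadlines ran from October 4, 2012 to June 5, 2013, the deadline is extended by 244 days to August 23, 2013.
The period was tolled for 327 days by the written tolling agreement (July 5, 2013 to May 28, 2014), pushing the deadline to July 16, 2014.
The other events in the timeline have no effect on the limitation period under the stated rules.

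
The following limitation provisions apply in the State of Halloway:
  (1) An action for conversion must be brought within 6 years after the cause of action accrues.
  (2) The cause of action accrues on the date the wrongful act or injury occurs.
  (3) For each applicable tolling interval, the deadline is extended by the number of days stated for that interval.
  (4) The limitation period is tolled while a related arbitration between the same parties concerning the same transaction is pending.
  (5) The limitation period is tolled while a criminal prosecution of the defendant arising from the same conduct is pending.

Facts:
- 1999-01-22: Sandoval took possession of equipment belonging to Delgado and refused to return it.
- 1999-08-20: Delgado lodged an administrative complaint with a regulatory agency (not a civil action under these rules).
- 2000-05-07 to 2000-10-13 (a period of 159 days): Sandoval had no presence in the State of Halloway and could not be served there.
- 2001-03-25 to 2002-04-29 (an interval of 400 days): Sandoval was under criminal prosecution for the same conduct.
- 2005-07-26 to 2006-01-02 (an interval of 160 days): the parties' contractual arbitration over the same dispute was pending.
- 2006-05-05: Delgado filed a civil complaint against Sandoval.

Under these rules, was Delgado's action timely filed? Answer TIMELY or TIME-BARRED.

TIMELY

The cause of action accrued on 1999-01-22, the date of the act.
Adding the 6 years base period to 1999-01-22 gives a deadline of 2005-01-22, before any tolling.
Because the pending criminal prosecution ran from 2001-03-25 to 2002-04-29, the deadline is extended by 400 days to 2006-02-26.
Because the pending related arbitration ran from 2005-07-26 to 2006-01-02, the deadline is extended by 160 days to 2006-08-05.
Although the defendant's absence ran from 2000-05-07 to 2000-10-13, the stated rules do not make that a tolling event, so it is disregarded.
The other events in the timeline have no effect on the limitation period under the stated rules.
The 2006-05-05 filing precedes the 2006-08-05 deadline; the claim is timely.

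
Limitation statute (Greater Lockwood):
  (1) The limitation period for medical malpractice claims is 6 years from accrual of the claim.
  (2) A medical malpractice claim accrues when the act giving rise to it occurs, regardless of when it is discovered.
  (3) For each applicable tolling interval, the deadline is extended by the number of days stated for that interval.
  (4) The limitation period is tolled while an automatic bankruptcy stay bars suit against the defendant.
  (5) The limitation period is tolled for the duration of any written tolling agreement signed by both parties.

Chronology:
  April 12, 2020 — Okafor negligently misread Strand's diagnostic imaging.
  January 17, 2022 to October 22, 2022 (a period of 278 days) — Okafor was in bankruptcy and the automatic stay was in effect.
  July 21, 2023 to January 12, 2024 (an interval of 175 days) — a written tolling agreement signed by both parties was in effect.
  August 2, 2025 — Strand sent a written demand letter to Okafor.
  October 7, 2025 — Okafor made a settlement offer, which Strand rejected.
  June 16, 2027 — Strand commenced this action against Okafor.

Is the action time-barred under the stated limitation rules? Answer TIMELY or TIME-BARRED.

TIMELY

The limitation period began to run on April 12, 2020.
6 years from April 12, 2020 is April 12, 2026.
Because the automatic bankruptcy stay ran from January 17, 2022 to October 22, 2022, the deadline is extended by 278 days to January 15, 2027.
The period was tolled for 175 days by the written tolling agreement (July 21, 2023 to January 12, 2024), pushing the deadline to July 9, 2027.
None of the other events listed affects the running of the period under the stated rules.
Strand filed on June 16, 2027, before the July 9, 2027 deadline, so the action is timely.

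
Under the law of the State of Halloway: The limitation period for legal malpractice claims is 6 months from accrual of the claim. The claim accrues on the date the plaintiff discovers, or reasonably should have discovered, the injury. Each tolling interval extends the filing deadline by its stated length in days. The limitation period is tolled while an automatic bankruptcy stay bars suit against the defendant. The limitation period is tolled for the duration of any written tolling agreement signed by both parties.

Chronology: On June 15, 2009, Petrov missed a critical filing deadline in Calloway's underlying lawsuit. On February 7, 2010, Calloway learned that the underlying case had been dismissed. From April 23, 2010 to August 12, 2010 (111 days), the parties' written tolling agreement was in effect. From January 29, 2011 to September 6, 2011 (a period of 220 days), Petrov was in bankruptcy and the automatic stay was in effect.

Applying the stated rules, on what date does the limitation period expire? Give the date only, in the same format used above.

November 26, 2010

Under the discovery rule, the claim accrued on February 7, 2010, when Calloway discovered the injury — not on the June 15, 2009 date of the underlying act.
6 months from February 7, 2010 is August 7, 2010.
Because the written tolling agreement ran from April 23, 2010 to August 12, 2010, the deadline is extended by 111 days to November 26, 2010.
By the time the automatic bankruptcy stay began on January 29, 2011, the limitation period had already expired on November 26, 2010; that interval cannot revive it.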